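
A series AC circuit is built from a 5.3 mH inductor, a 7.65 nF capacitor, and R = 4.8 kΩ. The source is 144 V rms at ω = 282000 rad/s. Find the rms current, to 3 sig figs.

X_L = ωL = 1490 Ω
X_C = 1/(ωC) = 464 Ω
Net reactance X = X_L − X_C = 1030 Ω
Z = 4800 + j1030 Ω
|Z| = √(4800² + 1030²) = 4910 Ω
I = V/|Z| = 144/4910 = 29.3 mA

29.3 mA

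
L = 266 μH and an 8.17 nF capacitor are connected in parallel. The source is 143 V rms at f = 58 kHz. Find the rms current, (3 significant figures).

1.05 A

ω = 2πf = 364400 rad/s
X_L = ωL = 96.9 Ω
X_C = 1/(ωC) = 336 Ω
Parallel: admittances add. Y = 1/(jωL) + jωC
Y = (0 − j0.00734) S
|Y| = 0.00734 S → |Z| = 1/|Y| = 136 Ω, ∠Z = −∠Y = 90.0°
I = V/|Z| = 143/136 = 1.05 A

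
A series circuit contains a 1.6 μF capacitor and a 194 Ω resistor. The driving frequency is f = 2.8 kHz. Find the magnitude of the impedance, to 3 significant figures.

ω = 2πf = 17590 rad/s
X_C = 1/(ωC) = 35.5 Ω
Z = 194 − j35.5 Ω
|Z| = √(194² + 35.5²) = 197 Ω

197 Ω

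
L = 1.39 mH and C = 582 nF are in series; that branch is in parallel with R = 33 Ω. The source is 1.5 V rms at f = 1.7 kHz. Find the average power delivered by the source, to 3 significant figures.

ω = 2πf = 10680 rad/s
X_L = ωL = 14.8 Ω
X_C = 1/(ωC) = 161 Ω
Branch 1: Z₁ = R = 33.0 Ω
Branch 2 (series LC): Z₂ = j(X_L − X_C) = −j146 Ω
Parallel: Z = Z₁Z₂/(Z₁+Z₂), |Z| = 32.2 Ω, ∠Z = -12.7°
I = V/|Z| = 46.6 mA
P = VI cos φ = 1.5 × 0.0466 × cos(-12.7°) = 68.2 mW

68.2 mW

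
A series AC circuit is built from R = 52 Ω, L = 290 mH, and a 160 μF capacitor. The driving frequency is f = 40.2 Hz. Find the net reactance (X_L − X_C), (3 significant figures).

ω = 2πf = 252.6 rad/s
X_L = ωL = 73.2 Ω
X_C = 1/(ωC) = 24.7 Ω
X = 73.2 − 24.7 = 48.5 Ω

48.5 Ω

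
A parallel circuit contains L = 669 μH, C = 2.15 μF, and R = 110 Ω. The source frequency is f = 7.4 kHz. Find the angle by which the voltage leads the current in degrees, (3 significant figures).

ω = 2πf = 46500 rad/s
X_L = ωL = 31.1 Ω
X_C = 1/(ωC) = 10.0 Ω
Parallel: admittances add. Y = 1/R + 1/(jωL) + jωC
Y = (0.00909 + j0.0678) S
|Y| = 0.0684 S → |Z| = 1/|Y| = 14.6 Ω, ∠Z = −∠Y = -82.4°

-82.4°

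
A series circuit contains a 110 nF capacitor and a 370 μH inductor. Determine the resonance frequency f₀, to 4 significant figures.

ω₀ = 1/√(LC) = 1/√(0.00037 × 1.1e-07) = 156700 rad/s
f₀ = ω₀/(2π) = 24.95 kHz

24.95 kHz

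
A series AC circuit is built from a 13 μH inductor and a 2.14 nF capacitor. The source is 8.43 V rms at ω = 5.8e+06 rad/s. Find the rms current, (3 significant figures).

X_L = ωL = 75.4 Ω
X_C = 1/(ωC) = 80.6 Ω
Net reactance X = X_L − X_C = -5.17 Ω
Z = − j5.17 Ω
|Z| = √(0² + 5.17²) = 5.17 Ω
I = V/|Z| = 8.43/5.17 = 1.63 A

1.63 A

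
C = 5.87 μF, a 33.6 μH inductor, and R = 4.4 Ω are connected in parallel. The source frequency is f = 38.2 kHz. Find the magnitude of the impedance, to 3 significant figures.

0.766 Ω

ω = 2πf = 240000 rad/s
X_L = ωL = 8.06 Ω
X_C = 1/(ωC) = 0.710 Ω
Parallel: admittances add. Y = 1/R + 1/(jωL) + jωC
Y = (0.227 + j1.28) S
|Y| = 1.30 S → |Z| = 1/|Y| = 0.766 Ω, ∠Z = −∠Y = -80.0°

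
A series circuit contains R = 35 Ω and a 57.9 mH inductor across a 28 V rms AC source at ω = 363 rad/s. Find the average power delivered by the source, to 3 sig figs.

16.5 W

X_L = ωL = 21.0 Ω
Z = 35.0 + j21.0 Ω
|Z| = √(35.0² + 21.0²) = 40.8 Ω
∠Z = arctan(21.0/35.0) = 31.0°
I = V/|Z| = 686 mA
P = VI cos φ = 28 × 0.686 × cos(31.0°) = 16.5 W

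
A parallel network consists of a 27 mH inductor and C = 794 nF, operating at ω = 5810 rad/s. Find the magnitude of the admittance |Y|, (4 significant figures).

1.762 mS

X_L = ωL = 156.9 Ω
X_C = 1/(ωC) = 216.8 Ω
Parallel: admittances add. Y = 1/(jωL) + jωC
Y = (0 − j0.001762) S
|Y| = 0.001762 S → |Z| = 1/|Y| = 567.7 Ω, ∠Z = −∠Y = 90.00°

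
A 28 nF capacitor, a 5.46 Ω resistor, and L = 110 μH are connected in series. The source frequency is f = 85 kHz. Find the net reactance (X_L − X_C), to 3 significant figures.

-8.12 Ω

ω = 2πf = 534100 rad/s
X_L = ωL = 58.7 Ω
X_C = 1/(ωC) = 66.9 Ω
X = 58.7 − 66.9 = -8.12 Ω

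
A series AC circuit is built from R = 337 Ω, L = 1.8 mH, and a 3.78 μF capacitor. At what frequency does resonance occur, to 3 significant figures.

1.93 kHz

ω₀ = 1/√(LC) = 1/√(0.0018 × 3.78e-06) = 12120 rad/s
f₀ = ω₀/(2π) = 1.93 kHz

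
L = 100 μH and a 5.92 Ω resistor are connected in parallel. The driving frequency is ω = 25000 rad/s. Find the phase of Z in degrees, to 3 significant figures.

67.1°

X_L = ωL = 2.50 Ω
Parallel: admittances add. Y = 1/R + 1/(jωL)
Y = (0.169 − j0.400) S
|Y| = 0.434 S → |Z| = 1/|Y| = 2.30 Ω, ∠Z = −∠Y = 67.1°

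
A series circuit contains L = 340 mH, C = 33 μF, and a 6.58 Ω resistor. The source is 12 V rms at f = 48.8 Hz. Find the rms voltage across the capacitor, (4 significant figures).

ω = 2πf = 306.6 rad/s
X_L = ωL = 104.3 Ω
X_C = 1/(ωC) = 98.83 Ω
Net reactance X = X_L − X_C = 5.421 Ω
Z = 6.580 + j5.421 Ω
|Z| = √(6.580² + 5.421²) = 8.526 Ω
I = V/|Z| = 1.408 A
V_C = I·|Z_C| = 1.408 × 98.83 = 139.1 V

139.1 V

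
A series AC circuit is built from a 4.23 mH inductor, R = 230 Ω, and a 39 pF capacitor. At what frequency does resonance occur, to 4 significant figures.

391.8 kHz

ω₀ = 1/√(LC) = 1/√(0.00423 × 3.9e-11) = 2.462e+06 rad/s
f₀ = ω₀/(2π) = 391.8 kHz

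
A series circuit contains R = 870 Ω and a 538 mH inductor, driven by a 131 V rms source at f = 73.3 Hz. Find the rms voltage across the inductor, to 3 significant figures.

35.9 V

ω = 2πf = 460.6 rad/s
X_L = ωL = 248 Ω
Z = 870 + j248 Ω
|Z| = √(870² + 248²) = 905 Ω
I = V/|Z| = 145 mA
V_L = I·|Z_L| = 0.145 × 248 = 35.9 V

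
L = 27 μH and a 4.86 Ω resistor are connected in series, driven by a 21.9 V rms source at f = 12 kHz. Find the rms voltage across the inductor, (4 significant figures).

8.461 V

ω = 2πf = 75400 rad/s
X_L = ωL = 2.036 Ω
Z = 4.860 + j2.036 Ω
|Z| = √(4.860² + 2.036²) = 5.269 Ω
I = V/|Z| = 4.156 A
V_L = I·|Z_L| = 4.156 × 2.036 = 8.461 V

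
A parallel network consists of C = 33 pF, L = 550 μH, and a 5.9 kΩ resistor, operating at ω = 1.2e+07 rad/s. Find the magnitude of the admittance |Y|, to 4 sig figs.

297.5 μS

X_L = ωL = 6600 Ω
X_C = 1/(ωC) = 2525 Ω
Parallel: admittances add. Y = 1/R + 1/(jωL) + jωC
Y = (0.0001695 + j0.0002445) S
|Y| = 0.0002975 S → |Z| = 1/|Y| = 3361 Ω, ∠Z = −∠Y = -55.27°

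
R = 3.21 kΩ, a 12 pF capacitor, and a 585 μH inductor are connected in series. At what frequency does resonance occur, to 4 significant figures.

ω₀ = 1/√(LC) = 1/√(0.000585 × 1.2e-11) = 1.194e+07 rad/s
f₀ = ω₀/(2π) = 1.900 MHz

1.900 MHz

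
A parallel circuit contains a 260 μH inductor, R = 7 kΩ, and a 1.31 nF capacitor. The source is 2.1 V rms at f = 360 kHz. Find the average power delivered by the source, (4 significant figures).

630.0 μW

ω = 2πf = 2.262e+06 rad/s
X_L = ωL = 588.1 Ω
X_C = 1/(ωC) = 337.5 Ω
Parallel: admittances add. Y = 1/R + 1/(jωL) + jωC
Y = (0.0001429 + j0.001263) S
|Y| = 0.001271 S → |Z| = 1/|Y| = 786.9 Ω, ∠Z = −∠Y = -83.55°
I = V/|Z| = 2.669 mA
P = VI cos φ = 2.1 × 0.002669 × cos(-83.55°) = 630.0 μW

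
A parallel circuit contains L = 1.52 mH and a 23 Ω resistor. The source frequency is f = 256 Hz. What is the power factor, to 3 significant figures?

0.106

ω = 2πf = 1608 rad/s
X_L = ωL = 2.44 Ω
Parallel: admittances add. Y = 1/R + 1/(jωL)
Y = (0.0435 − j0.409) S
|Y| = 0.411 S → |Z| = 1/|Y| = 2.43 Ω, ∠Z = −∠Y = 83.9°
cos φ = cos(83.9°) = 0.106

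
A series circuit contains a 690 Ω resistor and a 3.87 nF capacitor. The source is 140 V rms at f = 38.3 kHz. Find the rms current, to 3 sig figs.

110 mA

ω = 2πf = 240600 rad/s
X_C = 1/(ωC) = 1070 Ω
Z = 690 − j1070 Ω
|Z| = √(690² + 1070²) = 1280 Ω
I = V/|Z| = 140/1280 = 110 mA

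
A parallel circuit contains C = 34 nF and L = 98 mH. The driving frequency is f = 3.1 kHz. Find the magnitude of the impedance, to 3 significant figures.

ω = 2πf = 19480 rad/s
X_L = ωL = 1910 Ω
X_C = 1/(ωC) = 1510 Ω
Parallel: admittances add. Y = 1/(jωL) + jωC
Y = (0 + j0.000138) S
|Y| = 0.000138 S → |Z| = 1/|Y| = 7230 Ω, ∠Z = −∠Y = -90.0°

7230 Ω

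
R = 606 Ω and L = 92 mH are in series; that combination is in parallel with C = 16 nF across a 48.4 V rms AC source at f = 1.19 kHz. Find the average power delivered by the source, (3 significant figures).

ω = 2πf = 7477 rad/s
X_L = ωL = 688 Ω
X_C = 1/(ωC) = 8360 Ω
Branch 1 (R+jX_L): Z₁ = 606 + j688 Ω, |Z₁| = 917 Ω
Branch 2 (−jX_C): Z₂ = −j8360 Ω
Parallel: Z = Z₁Z₂/(Z₁+Z₂), |Z| = 996 Ω, ∠Z = 44.1°
I = V/|Z| = 48.6 mA
P = VI cos φ = 48.4 × 0.0486 × cos(44.1°) = 1.69 W

1.69 W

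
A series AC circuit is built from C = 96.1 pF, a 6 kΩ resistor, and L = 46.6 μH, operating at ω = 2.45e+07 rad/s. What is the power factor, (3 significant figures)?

X_L = ωL = 1140 Ω
X_C = 1/(ωC) = 425 Ω
Net reactance X = X_L − X_C = 717 Ω
Z = 6000 + j717 Ω
|Z| = √(6000² + 717²) = 6040 Ω
∠Z = arctan(717/6000) = 6.81°
cos φ = cos(6.81°) = 0.993

0.993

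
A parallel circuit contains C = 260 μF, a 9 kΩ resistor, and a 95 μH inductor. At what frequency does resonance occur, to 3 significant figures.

ω₀ = 1/√(LC) = 1/√(9.5e-05 × 0.00026) = 6363 rad/s
f₀ = ω₀/(2π) = 1.01 kHz

1.01 kHz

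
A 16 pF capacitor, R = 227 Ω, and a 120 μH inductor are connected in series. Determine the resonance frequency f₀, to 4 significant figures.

3.632 MHz

ω₀ = 1/√(LC) = 1/√(0.00012 × 1.6e-11) = 2.282e+07 rad/s
f₀ = ω₀/(2π) = 3.632 MHz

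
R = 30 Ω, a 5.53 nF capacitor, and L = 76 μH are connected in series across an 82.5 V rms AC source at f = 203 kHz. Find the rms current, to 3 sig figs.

1.53 A

ω = 2πf = 1.275e+06 rad/s
X_L = ωL = 96.9 Ω
X_C = 1/(ωC) = 142 Ω
Net reactance X = X_L − X_C = -44.8 Ω
Z = 30.0 − j44.8 Ω
|Z| = √(30.0² + 44.8²) = 53.9 Ω
I = V/|Z| = 82.5/53.9 = 1.53 A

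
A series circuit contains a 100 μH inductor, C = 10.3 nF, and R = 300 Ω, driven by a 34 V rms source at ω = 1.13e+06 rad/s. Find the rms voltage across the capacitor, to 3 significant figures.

X_L = ωL = 113 Ω
X_C = 1/(ωC) = 85.9 Ω
Net reactance X = X_L − X_C = 27.1 Ω
Z = 300 + j27.1 Ω
|Z| = √(300² + 27.1²) = 301 Ω
I = V/|Z| = 113 mA
V_C = I·|Z_C| = 0.113 × 85.9 = 9.70 V

9.70 V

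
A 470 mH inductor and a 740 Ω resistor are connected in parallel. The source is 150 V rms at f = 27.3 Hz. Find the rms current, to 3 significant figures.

1.87 A

ω = 2πf = 171.5 rad/s
X_L = ωL = 80.6 Ω
Parallel: admittances add. Y = 1/R + 1/(jωL)
Y = (0.00135 − j0.0124) S
|Y| = 0.0125 S → |Z| = 1/|Y| = 80.1 Ω, ∠Z = −∠Y = 83.8°
I = V/|Z| = 150/80.1 = 1.87 A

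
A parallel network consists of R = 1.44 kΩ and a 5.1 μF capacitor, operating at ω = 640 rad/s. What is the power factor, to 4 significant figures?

X_C = 1/(ωC) = 306.4 Ω
Parallel: admittances add. Y = 1/R + jωC
Y = (0.0006944 + j0.003264) S
|Y| = 0.003337 S → |Z| = 1/|Y| = 299.7 Ω, ∠Z = −∠Y = -77.99°
cos φ = cos(-77.99°) = 0.2081

0.2081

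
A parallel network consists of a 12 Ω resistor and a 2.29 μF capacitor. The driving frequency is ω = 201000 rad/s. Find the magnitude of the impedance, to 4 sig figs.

X_C = 1/(ωC) = 2.173 Ω
Parallel: admittances add. Y = 1/R + jωC
Y = (0.08333 + j0.4603) S
|Y| = 0.4678 S → |Z| = 1/|Y| = 2.138 Ω, ∠Z = −∠Y = -79.74°

2.138 Ω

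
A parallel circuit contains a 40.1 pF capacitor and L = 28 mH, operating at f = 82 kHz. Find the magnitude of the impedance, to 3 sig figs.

ω = 2πf = 515200 rad/s
X_L = ωL = 14400 Ω
X_C = 1/(ωC) = 48400 Ω
Parallel: admittances add. Y = 1/(jωL) + jωC
Y = (0 − j4.87e-05) S
|Y| = 4.87e-05 S → |Z| = 1/|Y| = 20600 Ω, ∠Z = −∠Y = 90.0°

20600 Ω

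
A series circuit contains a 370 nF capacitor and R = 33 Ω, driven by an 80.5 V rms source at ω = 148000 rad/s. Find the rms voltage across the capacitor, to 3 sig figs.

X_C = 1/(ωC) = 18.3 Ω
Z = 33.0 − j18.3 Ω
|Z| = √(33.0² + 18.3²) = 37.7 Ω
I = V/|Z| = 2.13 A
V_C = I·|Z_C| = 2.13 × 18.3 = 39.0 V

39.0 V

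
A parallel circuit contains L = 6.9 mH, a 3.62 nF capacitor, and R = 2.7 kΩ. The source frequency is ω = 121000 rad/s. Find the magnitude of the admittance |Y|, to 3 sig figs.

X_L = ωL = 835 Ω
X_C = 1/(ωC) = 2280 Ω
Parallel: admittances add. Y = 1/R + 1/(jωL) + jωC
Y = (0.000370 − j0.000760) S
|Y| = 0.000845 S → |Z| = 1/|Y| = 1180 Ω, ∠Z = −∠Y = 64.0°

845 μS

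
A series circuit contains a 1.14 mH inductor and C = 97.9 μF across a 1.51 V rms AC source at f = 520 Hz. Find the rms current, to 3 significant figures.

ω = 2πf = 3267 rad/s
X_L = ωL = 3.72 Ω
X_C = 1/(ωC) = 3.13 Ω
Net reactance X = X_L − X_C = 0.598 Ω
Z = j0.598 Ω
|Z| = √(0² + 0.598²) = 0.598 Ω
I = V/|Z| = 1.51/0.598 = 2.52 A

2.52 A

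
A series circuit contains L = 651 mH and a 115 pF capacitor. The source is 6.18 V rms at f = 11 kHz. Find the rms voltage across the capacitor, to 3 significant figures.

9.62 V

ω = 2πf = 69120 rad/s
X_L = ωL = 45000 Ω
X_C = 1/(ωC) = 126000 Ω
Net reactance X = X_L − X_C = -80800 Ω
Z = − j80800 Ω
|Z| = √(0² + 80800²) = 80800 Ω
I = V/|Z| = 76.5 μA
V_C = I·|Z_C| = 7.65e-05 × 126000 = 9.62 V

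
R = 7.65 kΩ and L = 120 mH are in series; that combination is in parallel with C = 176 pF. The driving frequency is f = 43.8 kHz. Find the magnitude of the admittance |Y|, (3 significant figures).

ω = 2πf = 275200 rad/s
X_L = ωL = 33000 Ω
X_C = 1/(ωC) = 20600 Ω
Branch 1 (R+jX_L): Z₁ = 7650 + j33000 Ω, |Z₁| = 33900 Ω
Branch 2 (−jX_C): Z₂ = −j20600 Ω
Parallel: Z = Z₁Z₂/(Z₁+Z₂), |Z| = 48100 Ω, ∠Z = -71.3°
|Y| = 1/|Z| = 20.8 μS

20.8 μS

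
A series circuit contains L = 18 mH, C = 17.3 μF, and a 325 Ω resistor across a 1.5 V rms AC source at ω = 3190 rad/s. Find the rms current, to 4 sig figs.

X_L = ωL = 57.42 Ω
X_C = 1/(ωC) = 18.12 Ω
Net reactance X = X_L − X_C = 39.30 Ω
Z = 325.0 + j39.30 Ω
|Z| = √(325.0² + 39.30²) = 327.4 Ω
I = V/|Z| = 1.5/327.4 = 4.582 mA

4.582 mA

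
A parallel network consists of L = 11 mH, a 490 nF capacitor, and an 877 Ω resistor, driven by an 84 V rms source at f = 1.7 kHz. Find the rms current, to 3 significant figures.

ω = 2πf = 10680 rad/s
X_L = ωL = 117 Ω
X_C = 1/(ωC) = 191 Ω
Parallel: admittances add. Y = 1/R + 1/(jωL) + jωC
Y = (0.00114 − j0.00328) S
|Y| = 0.00347 S → |Z| = 1/|Y| = 288 Ω, ∠Z = −∠Y = 70.8°
I = V/|Z| = 84/288 = 291 mA

291 mA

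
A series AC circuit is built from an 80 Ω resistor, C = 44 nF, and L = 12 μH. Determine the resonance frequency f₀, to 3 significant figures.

219 kHz

ω₀ = 1/√(LC) = 1/√(1.2e-05 × 4.4e-08) = 1.376e+06 rad/s
f₀ = ω₀/(2π) = 219 kHz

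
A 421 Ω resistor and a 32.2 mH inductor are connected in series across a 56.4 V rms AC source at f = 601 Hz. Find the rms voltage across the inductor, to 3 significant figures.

ω = 2πf = 3776 rad/s
X_L = ωL = 122 Ω
Z = 421 + j122 Ω
|Z| = √(421² + 122²) = 438 Ω
I = V/|Z| = 129 mA
V_L = I·|Z_L| = 0.129 × 122 = 15.6 V

15.6 V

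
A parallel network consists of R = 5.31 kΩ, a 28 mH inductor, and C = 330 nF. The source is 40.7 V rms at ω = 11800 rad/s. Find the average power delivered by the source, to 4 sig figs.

X_L = ωL = 330.4 Ω
X_C = 1/(ωC) = 256.8 Ω
Parallel: admittances add. Y = 1/R + 1/(jωL) + jωC
Y = (0.0001883 + j0.0008674) S
|Y| = 0.0008876 S → |Z| = 1/|Y| = 1127 Ω, ∠Z = −∠Y = -77.75°
I = V/|Z| = 36.12 mA
P = VI cos φ = 40.7 × 0.03612 × cos(-77.75°) = 312.0 mW

312.0 mW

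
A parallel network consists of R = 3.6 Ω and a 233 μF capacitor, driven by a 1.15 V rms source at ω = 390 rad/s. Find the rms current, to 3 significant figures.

336 mA

X_C = 1/(ωC) = 11.0 Ω
Parallel: admittances add. Y = 1/R + jωC
Y = (0.278 + j0.0909) S
|Y| = 0.292 S → |Z| = 1/|Y| = 3.42 Ω, ∠Z = −∠Y = -18.1°
I = V/|Z| = 1.15/3.42 = 336 mA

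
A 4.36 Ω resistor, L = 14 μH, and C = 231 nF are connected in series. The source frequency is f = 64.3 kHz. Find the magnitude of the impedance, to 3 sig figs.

ω = 2πf = 404000 rad/s
X_L = ωL = 5.66 Ω
X_C = 1/(ωC) = 10.7 Ω
Net reactance X = X_L − X_C = -5.06 Ω
Z = 4.36 − j5.06 Ω
|Z| = √(4.36² + 5.06²) = 6.68 Ω

6.68 Ω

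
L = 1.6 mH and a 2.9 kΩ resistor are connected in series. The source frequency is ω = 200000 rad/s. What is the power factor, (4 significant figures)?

X_L = ωL = 320.0 Ω
Z = 2900 + j320.0 Ω
|Z| = √(2900² + 320.0²) = 2918 Ω
∠Z = arctan(320.0/2900) = 6.297°
cos φ = cos(6.297°) = 0.9940

0.9940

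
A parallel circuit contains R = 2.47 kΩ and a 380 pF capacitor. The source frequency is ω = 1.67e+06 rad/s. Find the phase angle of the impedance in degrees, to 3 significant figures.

X_C = 1/(ωC) = 1580 Ω
Parallel: admittances add. Y = 1/R + jωC
Y = (0.000405 + j0.000635) S
|Y| = 0.000753 S → |Z| = 1/|Y| = 1330 Ω, ∠Z = −∠Y = -57.5°

-57.5°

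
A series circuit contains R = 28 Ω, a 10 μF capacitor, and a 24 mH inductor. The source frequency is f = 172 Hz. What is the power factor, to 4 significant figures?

0.3876

ω = 2πf = 1081 rad/s
X_L = ωL = 25.94 Ω
X_C = 1/(ωC) = 92.53 Ω
Net reactance X = X_L − X_C = -66.59 Ω
Z = 28.00 − j66.59 Ω
|Z| = √(28.00² + 66.59²) = 72.24 Ω
∠Z = arctan(-66.59/28.00) = -67.20°
cos φ = cos(-67.20°) = 0.3876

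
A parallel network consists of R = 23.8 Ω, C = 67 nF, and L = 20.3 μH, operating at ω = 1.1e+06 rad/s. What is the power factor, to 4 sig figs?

X_L = ωL = 22.33 Ω
X_C = 1/(ωC) = 13.57 Ω
Parallel: admittances add. Y = 1/R + 1/(jωL) + jωC
Y = (0.04202 + j0.02892) S
|Y| = 0.05101 S → |Z| = 1/|Y| = 19.61 Ω, ∠Z = −∠Y = -34.54°
cos φ = cos(-34.54°) = 0.8238

0.8238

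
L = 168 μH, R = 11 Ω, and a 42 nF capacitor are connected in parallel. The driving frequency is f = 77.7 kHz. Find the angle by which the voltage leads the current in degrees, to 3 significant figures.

ω = 2πf = 488200 rad/s
X_L = ωL = 82.0 Ω
X_C = 1/(ωC) = 48.8 Ω
Parallel: admittances add. Y = 1/R + 1/(jωL) + jωC
Y = (0.0909 + j0.00831) S
|Y| = 0.0913 S → |Z| = 1/|Y| = 11.0 Ω, ∠Z = −∠Y = -5.22°

-5.22°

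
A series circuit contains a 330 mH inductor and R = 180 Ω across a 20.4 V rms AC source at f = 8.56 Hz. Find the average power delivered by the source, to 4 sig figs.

2.290 W

ω = 2πf = 53.78 rad/s
X_L = ωL = 17.75 Ω
Z = 180.0 + j17.75 Ω
|Z| = √(180.0² + 17.75²) = 180.9 Ω
∠Z = arctan(17.75/180.0) = 5.631°
I = V/|Z| = 112.8 mA
P = VI cos φ = 20.4 × 0.1128 × cos(5.631°) = 2.290 W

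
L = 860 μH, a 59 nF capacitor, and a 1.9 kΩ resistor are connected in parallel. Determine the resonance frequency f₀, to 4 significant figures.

ω₀ = 1/√(LC) = 1/√(0.00086 × 5.9e-08) = 140400 rad/s
f₀ = ω₀/(2π) = 22.34 kHz

22.34 kHz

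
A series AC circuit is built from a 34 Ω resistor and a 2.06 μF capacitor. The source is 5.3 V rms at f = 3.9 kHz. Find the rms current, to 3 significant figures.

135 mA

ω = 2πf = 24500 rad/s
X_C = 1/(ωC) = 19.8 Ω
Z = 34.0 − j19.8 Ω
|Z| = √(34.0² + 19.8²) = 39.4 Ω
I = V/|Z| = 5.3/39.4 = 135 mA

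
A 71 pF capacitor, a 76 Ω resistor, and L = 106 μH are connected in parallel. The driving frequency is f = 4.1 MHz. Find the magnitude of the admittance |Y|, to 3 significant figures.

13.2 mS

ω = 2πf = 2.576e+07 rad/s
X_L = ωL = 2730 Ω
X_C = 1/(ωC) = 547 Ω
Parallel: admittances add. Y = 1/R + 1/(jωL) + jωC
Y = (0.0132 + j0.00146) S
|Y| = 0.0132 S → |Z| = 1/|Y| = 75.5 Ω, ∠Z = −∠Y = -6.34°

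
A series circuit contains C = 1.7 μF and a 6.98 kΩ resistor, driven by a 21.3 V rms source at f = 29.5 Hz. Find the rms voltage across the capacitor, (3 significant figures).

ω = 2πf = 185.4 rad/s
X_C = 1/(ωC) = 3170 Ω
Z = 6980 − j3170 Ω
|Z| = √(6980² + 3170²) = 7670 Ω
I = V/|Z| = 2.78 mA
V_C = I·|Z_C| = 0.00278 × 3170 = 8.82 V

8.82 V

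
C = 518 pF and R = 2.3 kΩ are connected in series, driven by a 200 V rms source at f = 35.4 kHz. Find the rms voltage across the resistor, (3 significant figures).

ω = 2πf = 222400 rad/s
X_C = 1/(ωC) = 8680 Ω
Z = 2300 − j8680 Ω
|Z| = √(2300² + 8680²) = 8980 Ω
I = V/|Z| = 22.3 mA
V_R = I·|Z_R| = 0.0223 × 2300 = 51.2 V

51.2 V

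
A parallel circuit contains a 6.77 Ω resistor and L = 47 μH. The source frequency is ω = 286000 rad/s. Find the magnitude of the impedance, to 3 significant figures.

X_L = ωL = 13.4 Ω
Parallel: admittances add. Y = 1/R + 1/(jωL)
Y = (0.148 − j0.0744) S
|Y| = 0.165 S → |Z| = 1/|Y| = 6.05 Ω, ∠Z = −∠Y = 26.7°

6.05 Ω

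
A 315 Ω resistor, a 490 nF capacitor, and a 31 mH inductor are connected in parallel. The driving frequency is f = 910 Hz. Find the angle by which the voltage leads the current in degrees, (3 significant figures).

ω = 2πf = 5718 rad/s
X_L = ωL = 177 Ω
X_C = 1/(ωC) = 357 Ω
Parallel: admittances add. Y = 1/R + 1/(jωL) + jωC
Y = (0.00317 − j0.00284) S
|Y| = 0.00426 S → |Z| = 1/|Y| = 235 Ω, ∠Z = −∠Y = 41.8°

41.8°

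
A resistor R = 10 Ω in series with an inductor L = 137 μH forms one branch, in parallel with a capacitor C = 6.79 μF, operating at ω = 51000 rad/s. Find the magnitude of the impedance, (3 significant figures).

3.26 Ω

X_L = ωL = 6.99 Ω
X_C = 1/(ωC) = 2.89 Ω
Branch 1 (R+jX_L): Z₁ = 10.0 + j6.99 Ω, |Z₁| = 12.2 Ω
Branch 2 (−jX_C): Z₂ = −j2.89 Ω
Parallel: Z = Z₁Z₂/(Z₁+Z₂), |Z| = 3.26 Ω, ∠Z = -77.3°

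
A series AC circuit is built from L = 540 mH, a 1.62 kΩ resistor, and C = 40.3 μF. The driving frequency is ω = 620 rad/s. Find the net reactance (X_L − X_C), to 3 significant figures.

295 Ω

X_L = ωL = 335 Ω
X_C = 1/(ωC) = 40.0 Ω
X = 335 − 40.0 = 295 Ω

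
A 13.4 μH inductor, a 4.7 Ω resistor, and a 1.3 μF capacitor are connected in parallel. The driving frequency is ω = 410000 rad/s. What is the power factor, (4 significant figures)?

0.5184

X_L = ωL = 5.494 Ω
X_C = 1/(ωC) = 1.876 Ω
Parallel: admittances add. Y = 1/R + 1/(jωL) + jωC
Y = (0.2128 + j0.3510) S
|Y| = 0.4104 S → |Z| = 1/|Y| = 2.436 Ω, ∠Z = −∠Y = -58.78°
cos φ = cos(-58.78°) = 0.5184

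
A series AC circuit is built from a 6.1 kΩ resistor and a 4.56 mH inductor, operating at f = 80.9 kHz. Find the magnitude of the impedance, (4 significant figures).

6526 Ω

ω = 2πf = 508300 rad/s
X_L = ωL = 2318 Ω
Z = 6100 + j2318 Ω
|Z| = √(6100² + 2318²) = 6526 Ω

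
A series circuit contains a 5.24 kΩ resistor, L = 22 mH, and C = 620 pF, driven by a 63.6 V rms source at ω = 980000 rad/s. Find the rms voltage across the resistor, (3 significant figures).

16.2 V

X_L = ωL = 21600 Ω
X_C = 1/(ωC) = 1650 Ω
Net reactance X = X_L − X_C = 19900 Ω
Z = 5240 + j19900 Ω
|Z| = √(5240² + 19900²) = 20600 Ω
I = V/|Z| = 3.09 mA
V_R = I·|Z_R| = 0.00309 × 5240 = 16.2 V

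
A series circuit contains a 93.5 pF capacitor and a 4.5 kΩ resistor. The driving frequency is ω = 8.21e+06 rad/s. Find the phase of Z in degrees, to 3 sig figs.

-16.1°

X_C = 1/(ωC) = 1300 Ω
Z = 4500 − j1300 Ω
|Z| = √(4500² + 1300²) = 4680 Ω
∠Z = arctan(-1300/4500) = -16.1°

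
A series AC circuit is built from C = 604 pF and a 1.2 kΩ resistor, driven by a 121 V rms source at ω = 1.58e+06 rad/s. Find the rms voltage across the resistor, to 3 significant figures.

91.1 V

X_C = 1/(ωC) = 1050 Ω
Z = 1200 − j1050 Ω
|Z| = √(1200² + 1050²) = 1590 Ω
I = V/|Z| = 76.0 mA
V_R = I·|Z_R| = 0.0760 × 1200 = 91.1 V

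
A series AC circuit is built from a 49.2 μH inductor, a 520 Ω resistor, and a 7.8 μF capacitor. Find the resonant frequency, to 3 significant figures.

8.12 kHz

ω₀ = 1/√(LC) = 1/√(4.92e-05 × 7.8e-06) = 51050 rad/s
f₀ = ω₀/(2π) = 8.12 kHz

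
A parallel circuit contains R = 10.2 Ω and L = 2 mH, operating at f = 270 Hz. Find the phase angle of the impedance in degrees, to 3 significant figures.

71.6°

ω = 2πf = 1696 rad/s
X_L = ωL = 3.39 Ω
Parallel: admittances add. Y = 1/R + 1/(jωL)
Y = (0.0980 − j0.295) S
|Y| = 0.311 S → |Z| = 1/|Y| = 3.22 Ω, ∠Z = −∠Y = 71.6°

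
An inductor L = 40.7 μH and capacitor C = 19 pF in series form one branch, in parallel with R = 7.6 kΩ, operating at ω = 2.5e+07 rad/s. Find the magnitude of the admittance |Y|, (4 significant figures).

X_L = ωL = 1018 Ω
X_C = 1/(ωC) = 2105 Ω
Branch 1: Z₁ = R = 7600 Ω
Branch 2 (series LC): Z₂ = j(X_L − X_C) = −j1088 Ω
Parallel: Z = Z₁Z₂/(Z₁+Z₂), |Z| = 1077 Ω, ∠Z = -81.85°
|Y| = 1/|Z| = 928.7 μS

928.7 μS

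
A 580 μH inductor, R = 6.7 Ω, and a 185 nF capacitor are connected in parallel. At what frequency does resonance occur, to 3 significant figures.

ω₀ = 1/√(LC) = 1/√(0.00058 × 1.85e-07) = 96540 rad/s
f₀ = ω₀/(2π) = 15.4 kHz

15.4 kHz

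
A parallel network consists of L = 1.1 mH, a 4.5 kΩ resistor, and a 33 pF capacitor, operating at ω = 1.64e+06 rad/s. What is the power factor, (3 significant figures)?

X_L = ωL = 1800 Ω
X_C = 1/(ωC) = 18500 Ω
Parallel: admittances add. Y = 1/R + 1/(jωL) + jωC
Y = (0.000222 − j0.000500) S
|Y| = 0.000547 S → |Z| = 1/|Y| = 1830 Ω, ∠Z = −∠Y = 66.0°
cos φ = cos(66.0°) = 0.406

0.406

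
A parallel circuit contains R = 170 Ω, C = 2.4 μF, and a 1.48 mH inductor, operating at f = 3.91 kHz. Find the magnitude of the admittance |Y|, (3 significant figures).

32.0 mS

ω = 2πf = 24570 rad/s
X_L = ωL = 36.4 Ω
X_C = 1/(ωC) = 17.0 Ω
Parallel: admittances add. Y = 1/R + 1/(jωL) + jωC
Y = (0.00588 + j0.0315) S
|Y| = 0.0320 S → |Z| = 1/|Y| = 31.2 Ω, ∠Z = −∠Y = -79.4°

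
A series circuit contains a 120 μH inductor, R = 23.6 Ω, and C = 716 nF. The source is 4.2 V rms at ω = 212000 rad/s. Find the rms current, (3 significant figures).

139 mA

X_L = ωL = 25.4 Ω
X_C = 1/(ωC) = 6.59 Ω
Net reactance X = X_L − X_C = 18.9 Ω
Z = 23.6 + j18.9 Ω
|Z| = √(23.6² + 18.9²) = 30.2 Ω
I = V/|Z| = 4.2/30.2 = 139 mA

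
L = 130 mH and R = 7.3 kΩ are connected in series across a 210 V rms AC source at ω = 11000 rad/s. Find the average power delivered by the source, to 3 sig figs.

X_L = ωL = 1430 Ω
Z = 7300 + j1430 Ω
|Z| = √(7300² + 1430²) = 7440 Ω
∠Z = arctan(1430/7300) = 11.1°
I = V/|Z| = 28.2 mA
P = VI cos φ = 210 × 0.0282 × cos(11.1°) = 5.82 W

5.82 W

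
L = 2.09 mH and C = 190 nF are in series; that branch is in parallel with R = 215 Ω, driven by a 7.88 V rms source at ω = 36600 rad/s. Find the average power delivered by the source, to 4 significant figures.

288.8 mW

X_L = ωL = 76.49 Ω
X_C = 1/(ωC) = 143.8 Ω
Branch 1: Z₁ = R = 215.0 Ω
Branch 2 (series LC): Z₂ = j(X_L − X_C) = −j67.31 Ω
Parallel: Z = Z₁Z₂/(Z₁+Z₂), |Z| = 64.23 Ω, ∠Z = -72.62°
I = V/|Z| = 122.7 mA
P = VI cos φ = 7.88 × 0.1227 × cos(-72.62°) = 288.8 mW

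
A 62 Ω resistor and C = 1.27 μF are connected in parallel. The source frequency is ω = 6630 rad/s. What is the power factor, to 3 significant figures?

X_C = 1/(ωC) = 119 Ω
Parallel: admittances add. Y = 1/R + jωC
Y = (0.0161 + j0.00842) S
|Y| = 0.0182 S → |Z| = 1/|Y| = 55.0 Ω, ∠Z = −∠Y = -27.6°
cos φ = cos(-27.6°) = 0.886

0.886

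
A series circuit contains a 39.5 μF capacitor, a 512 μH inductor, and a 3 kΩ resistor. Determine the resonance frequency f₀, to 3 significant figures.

ω₀ = 1/√(LC) = 1/√(0.000512 × 3.95e-05) = 7032 rad/s
f₀ = ω₀/(2π) = 1.12 kHz

1.12 kHz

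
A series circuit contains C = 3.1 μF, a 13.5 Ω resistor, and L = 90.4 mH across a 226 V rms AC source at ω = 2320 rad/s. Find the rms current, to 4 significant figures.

3.141 A

X_L = ωL = 209.7 Ω
X_C = 1/(ωC) = 139.0 Ω
Net reactance X = X_L − X_C = 70.68 Ω
Z = 13.50 + j70.68 Ω
|Z| = √(13.50² + 70.68²) = 71.96 Ω
I = V/|Z| = 226/71.96 = 3.141 A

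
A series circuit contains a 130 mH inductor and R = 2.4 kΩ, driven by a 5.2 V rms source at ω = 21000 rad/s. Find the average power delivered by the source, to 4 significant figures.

X_L = ωL = 2730 Ω
Z = 2400 + j2730 Ω
|Z| = √(2400² + 2730²) = 3635 Ω
∠Z = arctan(2730/2400) = 48.68°
I = V/|Z| = 1.431 mA
P = VI cos φ = 5.2 × 0.001431 × cos(48.68°) = 4.912 mW

4.912 mW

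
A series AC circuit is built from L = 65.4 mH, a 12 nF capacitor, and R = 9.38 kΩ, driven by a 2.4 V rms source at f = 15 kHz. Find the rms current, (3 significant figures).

223 μA

ω = 2πf = 94250 rad/s
X_L = ωL = 6160 Ω
X_C = 1/(ωC) = 884 Ω
Net reactance X = X_L − X_C = 5280 Ω
Z = 9380 + j5280 Ω
|Z| = √(9380² + 5280²) = 10800 Ω
I = V/|Z| = 2.4/10800 = 223 μA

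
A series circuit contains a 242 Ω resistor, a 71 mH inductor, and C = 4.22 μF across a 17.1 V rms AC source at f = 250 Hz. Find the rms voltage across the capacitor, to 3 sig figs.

10.5 V

ω = 2πf = 1571 rad/s
X_L = ωL = 112 Ω
X_C = 1/(ωC) = 151 Ω
Net reactance X = X_L − X_C = -39.3 Ω
Z = 242 − j39.3 Ω
|Z| = √(242² + 39.3²) = 245 Ω
I = V/|Z| = 69.7 mA
V_C = I·|Z_C| = 0.0697 × 151 = 10.5 V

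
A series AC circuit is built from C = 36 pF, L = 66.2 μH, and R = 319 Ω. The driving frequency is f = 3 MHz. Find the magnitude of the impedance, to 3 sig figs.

391 Ω

ω = 2πf = 1.885e+07 rad/s
X_L = ωL = 1250 Ω
X_C = 1/(ωC) = 1470 Ω
Net reactance X = X_L − X_C = -226 Ω
Z = 319 − j226 Ω
|Z| = √(319² + 226²) = 391 Ω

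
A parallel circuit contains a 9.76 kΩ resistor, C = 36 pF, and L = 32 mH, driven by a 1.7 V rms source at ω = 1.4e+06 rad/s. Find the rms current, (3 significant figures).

181 μA

X_L = ωL = 44800 Ω
X_C = 1/(ωC) = 19800 Ω
Parallel: admittances add. Y = 1/R + 1/(jωL) + jωC
Y = (0.000102 + j2.81e-05) S
|Y| = 0.000106 S → |Z| = 1/|Y| = 9410 Ω, ∠Z = −∠Y = -15.3°
I = V/|Z| = 1.7/9410 = 181 μA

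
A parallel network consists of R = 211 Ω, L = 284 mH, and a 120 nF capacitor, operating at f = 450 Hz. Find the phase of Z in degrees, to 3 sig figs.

ω = 2πf = 2827 rad/s
X_L = ωL = 803 Ω
X_C = 1/(ωC) = 2950 Ω
Parallel: admittances add. Y = 1/R + 1/(jωL) + jωC
Y = (0.00474 − j0.000906) S
|Y| = 0.00483 S → |Z| = 1/|Y| = 207 Ω, ∠Z = −∠Y = 10.8°

10.8°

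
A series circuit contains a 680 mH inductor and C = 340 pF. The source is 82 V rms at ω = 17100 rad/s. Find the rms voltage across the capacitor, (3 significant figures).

X_L = ωL = 11600 Ω
X_C = 1/(ωC) = 172000 Ω
Net reactance X = X_L − X_C = -160000 Ω
Z = − j160000 Ω
|Z| = √(0² + 160000²) = 160000 Ω
I = V/|Z| = 511 μA
V_C = I·|Z_C| = 0.000511 × 172000 = 87.9 V

87.9 V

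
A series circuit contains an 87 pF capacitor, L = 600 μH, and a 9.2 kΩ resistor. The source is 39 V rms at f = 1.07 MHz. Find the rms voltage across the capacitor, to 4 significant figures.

ω = 2πf = 6.723e+06 rad/s
X_L = ωL = 4034 Ω
X_C = 1/(ωC) = 1710 Ω
Net reactance X = X_L − X_C = 2324 Ω
Z = 9200 + j2324 Ω
|Z| = √(9200² + 2324²) = 9489 Ω
I = V/|Z| = 4.110 mA
V_C = I·|Z_C| = 0.004110 × 1710 = 7.027 V

7.027 V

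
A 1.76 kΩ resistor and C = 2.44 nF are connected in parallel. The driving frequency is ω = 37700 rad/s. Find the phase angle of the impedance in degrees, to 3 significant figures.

X_C = 1/(ωC) = 10900 Ω
Parallel: admittances add. Y = 1/R + jωC
Y = (0.000568 + j9.2e-05) S
|Y| = 0.000576 S → |Z| = 1/|Y| = 1740 Ω, ∠Z = −∠Y = -9.20°

-9.20°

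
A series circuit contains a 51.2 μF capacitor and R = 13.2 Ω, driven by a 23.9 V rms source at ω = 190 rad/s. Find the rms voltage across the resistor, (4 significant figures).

3.044 V

X_C = 1/(ωC) = 102.8 Ω
Z = 13.20 − j102.8 Ω
|Z| = √(13.20² + 102.8²) = 103.6 Ω
I = V/|Z| = 230.6 mA
V_R = I·|Z_R| = 0.2306 × 13.20 = 3.044 V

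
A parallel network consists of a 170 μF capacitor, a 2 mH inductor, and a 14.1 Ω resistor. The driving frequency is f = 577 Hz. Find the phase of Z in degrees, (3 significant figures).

-81.6°

ω = 2πf = 3625 rad/s
X_L = ωL = 7.25 Ω
X_C = 1/(ωC) = 1.62 Ω
Parallel: admittances add. Y = 1/R + 1/(jωL) + jωC
Y = (0.0709 + j0.478) S
|Y| = 0.484 S → |Z| = 1/|Y| = 2.07 Ω, ∠Z = −∠Y = -81.6°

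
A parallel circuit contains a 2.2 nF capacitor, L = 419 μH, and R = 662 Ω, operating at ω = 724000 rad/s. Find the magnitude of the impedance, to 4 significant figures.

X_L = ωL = 303.4 Ω
X_C = 1/(ωC) = 627.8 Ω
Parallel: admittances add. Y = 1/R + 1/(jωL) + jωC
Y = (0.001511 − j0.001704) S
|Y| = 0.002277 S → |Z| = 1/|Y| = 439.2 Ω, ∠Z = −∠Y = 48.44°

439.2 Ω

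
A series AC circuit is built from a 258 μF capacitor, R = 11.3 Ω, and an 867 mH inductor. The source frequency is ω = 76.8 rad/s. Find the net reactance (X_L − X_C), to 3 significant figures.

16.1 Ω

X_L = ωL = 66.6 Ω
X_C = 1/(ωC) = 50.5 Ω
X = 66.6 − 50.5 = 16.1 Ω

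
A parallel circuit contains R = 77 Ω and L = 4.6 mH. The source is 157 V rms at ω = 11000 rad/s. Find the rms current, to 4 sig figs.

3.713 A

X_L = ωL = 50.60 Ω
Parallel: admittances add. Y = 1/R + 1/(jωL)
Y = (0.01299 − j0.01976) S
|Y| = 0.02365 S → |Z| = 1/|Y| = 42.29 Ω, ∠Z = −∠Y = 56.69°
I = V/|Z| = 157/42.29 = 3.713 A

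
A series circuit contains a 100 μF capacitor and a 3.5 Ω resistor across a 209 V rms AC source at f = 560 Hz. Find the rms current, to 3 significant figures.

46.4 A

ω = 2πf = 3519 rad/s
X_C = 1/(ωC) = 2.84 Ω
Z = 3.50 − j2.84 Ω
|Z| = √(3.50² + 2.84²) = 4.51 Ω
I = V/|Z| = 209/4.51 = 46.4 A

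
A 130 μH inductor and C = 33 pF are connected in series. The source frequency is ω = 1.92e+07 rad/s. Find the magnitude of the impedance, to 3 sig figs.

X_L = ωL = 2500 Ω
X_C = 1/(ωC) = 1580 Ω
Net reactance X = X_L − X_C = 918 Ω
Z = j918 Ω
|Z| = √(0² + 918²) = 918 Ω

918 Ω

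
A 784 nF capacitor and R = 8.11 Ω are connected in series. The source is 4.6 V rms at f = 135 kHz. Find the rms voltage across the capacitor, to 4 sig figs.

ω = 2πf = 848200 rad/s
X_C = 1/(ωC) = 1.504 Ω
Z = 8.110 − j1.504 Ω
|Z| = √(8.110² + 1.504²) = 8.248 Ω
I = V/|Z| = 557.7 mA
V_C = I·|Z_C| = 0.5577 × 1.504 = 0.8386 V

0.8386 V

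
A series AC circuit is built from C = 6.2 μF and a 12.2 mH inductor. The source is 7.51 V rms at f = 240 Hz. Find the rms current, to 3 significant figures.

ω = 2πf = 1508 rad/s
X_L = ωL = 18.4 Ω
X_C = 1/(ωC) = 107 Ω
Net reactance X = X_L − X_C = -88.6 Ω
Z = − j88.6 Ω
|Z| = √(0² + 88.6²) = 88.6 Ω
I = V/|Z| = 7.51/88.6 = 84.8 mA

84.8 mA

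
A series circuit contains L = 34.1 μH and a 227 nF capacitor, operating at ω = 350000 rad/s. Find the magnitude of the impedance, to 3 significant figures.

0.652 Ω

X_L = ωL = 11.9 Ω
X_C = 1/(ωC) = 12.6 Ω
Net reactance X = X_L − X_C = -0.652 Ω
Z = − j0.652 Ω
|Z| = √(0² + 0.652²) = 0.652 Ω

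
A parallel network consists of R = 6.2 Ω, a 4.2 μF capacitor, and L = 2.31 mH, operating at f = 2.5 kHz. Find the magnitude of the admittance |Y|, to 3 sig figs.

166 mS

ω = 2πf = 15710 rad/s
X_L = ωL = 36.3 Ω
X_C = 1/(ωC) = 15.2 Ω
Parallel: admittances add. Y = 1/R + 1/(jωL) + jωC
Y = (0.161 + j0.0384) S
|Y| = 0.166 S → |Z| = 1/|Y| = 6.03 Ω, ∠Z = −∠Y = -13.4°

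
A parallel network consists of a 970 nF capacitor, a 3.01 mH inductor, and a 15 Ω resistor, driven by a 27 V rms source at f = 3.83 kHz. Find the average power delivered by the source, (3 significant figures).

ω = 2πf = 24060 rad/s
X_L = ωL = 72.4 Ω
X_C = 1/(ωC) = 42.8 Ω
Parallel: admittances add. Y = 1/R + 1/(jωL) + jωC
Y = (0.0667 + j0.00954) S
|Y| = 0.0673 S → |Z| = 1/|Y| = 14.8 Ω, ∠Z = −∠Y = -8.14°
I = V/|Z| = 1.82 A
P = VI cos φ = 27 × 1.82 × cos(-8.14°) = 48.6 W

48.6 W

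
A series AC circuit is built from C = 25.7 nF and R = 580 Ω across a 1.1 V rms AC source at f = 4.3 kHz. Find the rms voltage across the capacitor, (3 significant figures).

ω = 2πf = 27020 rad/s
X_C = 1/(ωC) = 1440 Ω
Z = 580 − j1440 Ω
|Z| = √(580² + 1440²) = 1550 Ω
I = V/|Z| = 708 μA
V_C = I·|Z_C| = 0.000708 × 1440 = 1.02 V

1.02 V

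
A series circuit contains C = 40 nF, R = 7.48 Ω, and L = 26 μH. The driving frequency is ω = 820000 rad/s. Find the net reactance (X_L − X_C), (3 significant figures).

-9.17 Ω

X_L = ωL = 21.3 Ω
X_C = 1/(ωC) = 30.5 Ω
X = 21.3 − 30.5 = -9.17 Ω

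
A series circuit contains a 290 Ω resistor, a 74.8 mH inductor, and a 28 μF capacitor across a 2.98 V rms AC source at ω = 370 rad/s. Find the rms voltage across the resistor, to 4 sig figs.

X_L = ωL = 27.68 Ω
X_C = 1/(ωC) = 96.53 Ω
Net reactance X = X_L − X_C = -68.85 Ω
Z = 290.0 − j68.85 Ω
|Z| = √(290.0² + 68.85²) = 298.1 Ω
I = V/|Z| = 9.998 mA
V_R = I·|Z_R| = 0.009998 × 290.0 = 2.899 V

2.899 V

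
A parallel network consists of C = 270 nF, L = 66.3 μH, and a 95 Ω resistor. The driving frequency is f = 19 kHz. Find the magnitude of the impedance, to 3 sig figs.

10.6 Ω

ω = 2πf = 119400 rad/s
X_L = ωL = 7.91 Ω
X_C = 1/(ωC) = 31.0 Ω
Parallel: admittances add. Y = 1/R + 1/(jωL) + jωC
Y = (0.0105 − j0.0941) S
|Y| = 0.0947 S → |Z| = 1/|Y| = 10.6 Ω, ∠Z = −∠Y = 83.6°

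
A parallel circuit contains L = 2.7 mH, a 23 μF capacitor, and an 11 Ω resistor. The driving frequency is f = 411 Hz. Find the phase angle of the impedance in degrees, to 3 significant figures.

42.7°

ω = 2πf = 2582 rad/s
X_L = ωL = 6.97 Ω
X_C = 1/(ωC) = 16.8 Ω
Parallel: admittances add. Y = 1/R + 1/(jωL) + jωC
Y = (0.0909 − j0.0840) S
|Y| = 0.124 S → |Z| = 1/|Y| = 8.08 Ω, ∠Z = −∠Y = 42.7°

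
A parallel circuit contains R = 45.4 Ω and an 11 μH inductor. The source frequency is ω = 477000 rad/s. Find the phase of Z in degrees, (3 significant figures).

X_L = ωL = 5.25 Ω
Parallel: admittances add. Y = 1/R + 1/(jωL)
Y = (0.0220 − j0.191) S
|Y| = 0.192 S → |Z| = 1/|Y| = 5.21 Ω, ∠Z = −∠Y = 83.4°

83.4°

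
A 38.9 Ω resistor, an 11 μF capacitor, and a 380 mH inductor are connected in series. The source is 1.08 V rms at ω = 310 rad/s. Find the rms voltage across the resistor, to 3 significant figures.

X_L = ωL = 118 Ω
X_C = 1/(ωC) = 293 Ω
Net reactance X = X_L − X_C = -175 Ω
Z = 38.9 − j175 Ω
|Z| = √(38.9² + 175²) = 180 Ω
I = V/|Z| = 6.01 mA
V_R = I·|Z_R| = 0.00601 × 38.9 = 0.234 V

0.234 V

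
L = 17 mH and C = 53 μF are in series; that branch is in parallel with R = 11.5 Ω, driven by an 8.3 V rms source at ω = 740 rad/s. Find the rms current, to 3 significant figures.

966 mA

X_L = ωL = 12.6 Ω
X_C = 1/(ωC) = 25.5 Ω
Branch 1: Z₁ = R = 11.5 Ω
Branch 2 (series LC): Z₂ = j(X_L − X_C) = −j12.9 Ω
Parallel: Z = Z₁Z₂/(Z₁+Z₂), |Z| = 8.59 Ω, ∠Z = -41.7°
I = V/|Z| = 8.3/8.59 = 966 mA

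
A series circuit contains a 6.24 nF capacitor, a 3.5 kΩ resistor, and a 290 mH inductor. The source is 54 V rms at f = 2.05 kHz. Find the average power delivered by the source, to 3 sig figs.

116 mW

ω = 2πf = 12880 rad/s
X_L = ωL = 3740 Ω
X_C = 1/(ωC) = 12400 Ω
Net reactance X = X_L − X_C = -8710 Ω
Z = 3500 − j8710 Ω
|Z| = √(3500² + 8710²) = 9380 Ω
∠Z = arctan(-8710/3500) = -68.1°
I = V/|Z| = 5.75 mA
P = VI cos φ = 54 × 0.00575 × cos(-68.1°) = 116 mW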